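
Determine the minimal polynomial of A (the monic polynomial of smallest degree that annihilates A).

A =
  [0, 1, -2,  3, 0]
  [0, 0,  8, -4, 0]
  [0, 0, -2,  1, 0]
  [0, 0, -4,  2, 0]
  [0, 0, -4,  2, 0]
x^2

The characteristic polynomial is χ_A(x) = x^5, so the eigenvalues are known. The minimal polynomial is
  m_A(x) = Π_λ (x − λ)^{k_λ}
where k_λ is the size of the *largest* Jordan block for λ (equivalently, the smallest k with (A − λI)^k v = 0 for every generalised eigenvector v of λ).

  λ = 0: largest Jordan block has size 2, contributing (x − 0)^2

So m_A(x) = x^2 = x^2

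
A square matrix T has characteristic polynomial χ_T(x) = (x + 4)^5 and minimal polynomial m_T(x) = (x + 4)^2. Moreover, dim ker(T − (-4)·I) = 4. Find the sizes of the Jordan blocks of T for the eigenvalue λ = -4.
Block sizes for λ = -4: [2, 1, 1, 1]

Step 1 — from the characteristic polynomial, algebraic multiplicity of λ = -4 is 5. From dim ker(T − (-4)·I) = 4, there are exactly 4 Jordan blocks for λ = -4.
Step 2 — from the minimal polynomial, the factor (x + 4)^2 tells us the largest block for λ = -4 has size 2.
Step 3 — with total size 5, 4 blocks, and largest block 2, the block sizes (in nonincreasing order) are [2, 1, 1, 1].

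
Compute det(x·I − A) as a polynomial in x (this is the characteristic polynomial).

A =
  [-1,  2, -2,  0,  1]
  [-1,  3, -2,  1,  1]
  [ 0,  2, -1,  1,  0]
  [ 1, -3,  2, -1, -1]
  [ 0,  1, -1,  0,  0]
x^5

Expanding det(x·I − A) (e.g. by cofactor expansion or by noting that A is similar to its Jordan form J, which has the same characteristic polynomial as A) gives
  χ_A(x) = x^5
which factors as x^5. The eigenvalues (with algebraic multiplicities) are λ = 0 with multiplicity 5.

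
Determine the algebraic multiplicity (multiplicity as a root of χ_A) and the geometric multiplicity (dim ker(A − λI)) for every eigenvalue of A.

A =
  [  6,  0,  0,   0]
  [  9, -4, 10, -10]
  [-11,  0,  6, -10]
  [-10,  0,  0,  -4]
λ = -4: alg = 2, geom = 2; λ = 6: alg = 2, geom = 1

Step 1 — factor the characteristic polynomial to read off the algebraic multiplicities:
  χ_A(x) = (x - 6)^2*(x + 4)^2

Step 2 — compute geometric multiplicities via the rank-nullity identity g(λ) = n − rank(A − λI):
  rank(A − (-4)·I) = 2, so dim ker(A − (-4)·I) = n − 2 = 2
  rank(A − (6)·I) = 3, so dim ker(A − (6)·I) = n − 3 = 1

Summary:
  λ = -4: algebraic multiplicity = 2, geometric multiplicity = 2
  λ = 6: algebraic multiplicity = 2, geometric multiplicity = 1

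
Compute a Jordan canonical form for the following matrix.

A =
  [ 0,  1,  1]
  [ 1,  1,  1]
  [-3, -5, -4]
J_3(-1)

The characteristic polynomial is
  det(x·I − A) = x^3 + 3*x^2 + 3*x + 1 = (x + 1)^3

Eigenvalues and multiplicities (the geometric multiplicity of λ is n − rank(A − λI), which equals the number of Jordan blocks for λ):
  λ = -1: algebraic multiplicity = 3, geometric multiplicity = 1

Determining the block sizes for each eigenvalue:
  λ = -1: one block (gm = 1), so the single block has size am = 3 → block sizes [3]

Assembling the blocks gives a Jordan form
J =
  [-1,  1,  0]
  [ 0, -1,  1]
  [ 0,  0, -1]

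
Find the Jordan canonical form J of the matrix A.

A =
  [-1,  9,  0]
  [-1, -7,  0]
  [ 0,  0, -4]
J_2(-4) ⊕ J_1(-4)

The characteristic polynomial is
  det(x·I − A) = x^3 + 12*x^2 + 48*x + 64 = (x + 4)^3

Eigenvalues and multiplicities (the geometric multiplicity of λ is n − rank(A − λI), which equals the number of Jordan blocks for λ):
  λ = -4: algebraic multiplicity = 3, geometric multiplicity = 2

Determining the block sizes for each eigenvalue:
  λ = -4: 2 blocks summing to 3 forces exactly one block of size 2 and the rest size 1 → block sizes [2, 1]

Assembling the blocks gives a Jordan form
J =
  [-4,  1,  0]
  [ 0, -4,  0]
  [ 0,  0, -4]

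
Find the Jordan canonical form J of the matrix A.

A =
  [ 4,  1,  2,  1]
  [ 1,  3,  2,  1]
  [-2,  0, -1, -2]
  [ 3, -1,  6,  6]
J_3(3) ⊕ J_1(3)

The characteristic polynomial is
  det(x·I − A) = x^4 - 12*x^3 + 54*x^2 - 108*x + 81 = (x - 3)^4

Eigenvalues and multiplicities (the geometric multiplicity of λ is n − rank(A − λI), which equals the number of Jordan blocks for λ):
  λ = 3: algebraic multiplicity = 4, geometric multiplicity = 2

Determining the block sizes for each eigenvalue:
  λ = 3: with am = 4 and gm = 2, the partition is not yet determined (e.g. several partitions of 4 into 2 parts exist). Let N = A − (3)·I. Computing rank(N^1) = 2, rank(N^2) = 1, rank(N^3) = 0; the number of blocks of size ≥ j is rank(N^{j−1}) − rank(N^j), giving [2, 1, 1]. So we have 1 block(s) of size 3, 1 block(s) of size 1 → block sizes [3, 1]

Assembling the blocks gives a Jordan form
J =
  [3, 1, 0, 0]
  [0, 3, 1, 0]
  [0, 0, 3, 0]
  [0, 0, 0, 3]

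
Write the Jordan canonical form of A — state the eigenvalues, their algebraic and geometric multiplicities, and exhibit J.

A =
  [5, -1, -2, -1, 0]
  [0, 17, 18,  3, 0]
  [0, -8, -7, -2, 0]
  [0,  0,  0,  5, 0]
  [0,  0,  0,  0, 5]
J_3(5) ⊕ J_1(5) ⊕ J_1(5)

The characteristic polynomial is
  det(x·I − A) = x^5 - 25*x^4 + 250*x^3 - 1250*x^2 + 3125*x - 3125 = (x - 5)^5

Eigenvalues and multiplicities (the geometric multiplicity of λ is n − rank(A − λI), which equals the number of Jordan blocks for λ):
  λ = 5: algebraic multiplicity = 5, geometric multiplicity = 3

Determining the block sizes for each eigenvalue:
  λ = 5: with am = 5 and gm = 3, the partition is not yet determined (e.g. several partitions of 5 into 3 parts exist). Let N = A − (5)·I. Computing rank(N^1) = 2, rank(N^2) = 1, rank(N^3) = 0; the number of blocks of size ≥ j is rank(N^{j−1}) − rank(N^j), giving [3, 1, 1]. So we have 1 block(s) of size 3, 2 block(s) of size 1 → block sizes [3, 1, 1]

Assembling the blocks gives a Jordan form
J =
  [5, 1, 0, 0, 0]
  [0, 5, 1, 0, 0]
  [0, 0, 5, 0, 0]
  [0, 0, 0, 5, 0]
  [0, 0, 0, 0, 5]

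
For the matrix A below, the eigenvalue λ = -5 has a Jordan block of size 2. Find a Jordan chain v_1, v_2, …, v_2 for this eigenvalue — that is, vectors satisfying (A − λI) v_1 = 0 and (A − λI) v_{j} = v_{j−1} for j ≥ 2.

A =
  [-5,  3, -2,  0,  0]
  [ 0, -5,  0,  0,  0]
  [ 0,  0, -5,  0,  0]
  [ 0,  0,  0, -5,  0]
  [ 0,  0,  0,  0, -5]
A Jordan chain for λ = -5 of length 2:
v_1 = (3, 0, 0, 0, 0)ᵀ
v_2 = (0, 1, 0, 0, 0)ᵀ

Let N = A − (-5)·I. We want v_2 with N^2 v_2 = 0 but N^1 v_2 ≠ 0; then v_{j-1} := N · v_j for j = 2, …, 2.

Pick v_2 = (0, 1, 0, 0, 0)ᵀ.
Then v_1 = N · v_2 = (3, 0, 0, 0, 0)ᵀ.

Sanity check: (A − (-5)·I) v_1 = (0, 0, 0, 0, 0)ᵀ = 0. ✓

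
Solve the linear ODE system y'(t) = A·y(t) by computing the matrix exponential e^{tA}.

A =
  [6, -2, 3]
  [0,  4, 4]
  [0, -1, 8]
e^{tA} =
  [exp(6*t), t^2*exp(6*t)/2 - 2*t*exp(6*t), -t^2*exp(6*t) + 3*t*exp(6*t)]
  [0, -2*t*exp(6*t) + exp(6*t), 4*t*exp(6*t)]
  [0, -t*exp(6*t), 2*t*exp(6*t) + exp(6*t)]

Strategy: write A = P · J · P⁻¹ where J is a Jordan canonical form, so e^{tA} = P · e^{tJ} · P⁻¹, and e^{tJ} can be computed block-by-block.

A has Jordan form
J =
  [6, 1, 0]
  [0, 6, 1]
  [0, 0, 6]
(up to reordering of blocks).

Per-block formulas:
  For a 3×3 Jordan block J_3(6): exp(t · J_3(6)) = e^(6t)·(I + t·N + (t^2/2)·N^2), where N is the 3×3 nilpotent shift.

After assembling e^{tJ} and conjugating by P, we get:

e^{tA} =
  [exp(6*t), t^2*exp(6*t)/2 - 2*t*exp(6*t), -t^2*exp(6*t) + 3*t*exp(6*t)]
  [0, -2*t*exp(6*t) + exp(6*t), 4*t*exp(6*t)]
  [0, -t*exp(6*t), 2*t*exp(6*t) + exp(6*t)]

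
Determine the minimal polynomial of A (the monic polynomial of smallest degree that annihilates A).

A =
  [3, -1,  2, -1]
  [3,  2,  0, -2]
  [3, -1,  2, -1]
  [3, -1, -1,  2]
x^4 - 9*x^3 + 27*x^2 - 27*x

The characteristic polynomial is χ_A(x) = x*(x - 3)^3, so the eigenvalues are known. The minimal polynomial is
  m_A(x) = Π_λ (x − λ)^{k_λ}
where k_λ is the size of the *largest* Jordan block for λ (equivalently, the smallest k with (A − λI)^k v = 0 for every generalised eigenvector v of λ).

  λ = 0: largest Jordan block has size 1, contributing (x − 0)
  λ = 3: largest Jordan block has size 3, contributing (x − 3)^3

So m_A(x) = x*(x - 3)^3 = x^4 - 9*x^3 + 27*x^2 - 27*x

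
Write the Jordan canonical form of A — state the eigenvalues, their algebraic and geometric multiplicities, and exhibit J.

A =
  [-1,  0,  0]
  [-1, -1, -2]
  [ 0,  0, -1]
J_2(-1) ⊕ J_1(-1)

The characteristic polynomial is
  det(x·I − A) = x^3 + 3*x^2 + 3*x + 1 = (x + 1)^3

Eigenvalues and multiplicities (the geometric multiplicity of λ is n − rank(A − λI), which equals the number of Jordan blocks for λ):
  λ = -1: algebraic multiplicity = 3, geometric multiplicity = 2

Determining the block sizes for each eigenvalue:
  λ = -1: 2 blocks summing to 3 forces exactly one block of size 2 and the rest size 1 → block sizes [2, 1]

Assembling the blocks gives a Jordan form
J =
  [-1,  1,  0]
  [ 0, -1,  0]
  [ 0,  0, -1]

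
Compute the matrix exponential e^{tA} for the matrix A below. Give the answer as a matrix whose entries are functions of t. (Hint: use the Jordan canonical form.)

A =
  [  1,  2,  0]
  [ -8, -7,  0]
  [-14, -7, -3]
e^{tA} =
  [4*t*exp(-3*t) + exp(-3*t), 2*t*exp(-3*t), 0]
  [-8*t*exp(-3*t), -4*t*exp(-3*t) + exp(-3*t), 0]
  [-14*t*exp(-3*t), -7*t*exp(-3*t), exp(-3*t)]

Strategy: write A = P · J · P⁻¹ where J is a Jordan canonical form, so e^{tA} = P · e^{tJ} · P⁻¹, and e^{tJ} can be computed block-by-block.

A has Jordan form
J =
  [-3,  1,  0]
  [ 0, -3,  0]
  [ 0,  0, -3]
(up to reordering of blocks).

Per-block formulas:
  For a 1×1 block at λ = -3: exp(t · [-3]) = [e^(-3t)].
  For a 2×2 Jordan block J_2(-3): exp(t · J_2(-3)) = e^(-3t)·(I + t·N), where N is the 2×2 nilpotent shift.

After assembling e^{tJ} and conjugating by P, we get:

e^{tA} =
  [4*t*exp(-3*t) + exp(-3*t), 2*t*exp(-3*t), 0]
  [-8*t*exp(-3*t), -4*t*exp(-3*t) + exp(-3*t), 0]
  [-14*t*exp(-3*t), -7*t*exp(-3*t), exp(-3*t)]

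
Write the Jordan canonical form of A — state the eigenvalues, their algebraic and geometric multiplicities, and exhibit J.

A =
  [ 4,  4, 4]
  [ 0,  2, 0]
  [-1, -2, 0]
J_2(2) ⊕ J_1(2)

The characteristic polynomial is
  det(x·I − A) = x^3 - 6*x^2 + 12*x - 8 = (x - 2)^3

Eigenvalues and multiplicities (the geometric multiplicity of λ is n − rank(A − λI), which equals the number of Jordan blocks for λ):
  λ = 2: algebraic multiplicity = 3, geometric multiplicity = 2

Determining the block sizes for each eigenvalue:
  λ = 2: 2 blocks summing to 3 forces exactly one block of size 2 and the rest size 1 → block sizes [2, 1]

Assembling the blocks gives a Jordan form
J =
  [2, 1, 0]
  [0, 2, 0]
  [0, 0, 2]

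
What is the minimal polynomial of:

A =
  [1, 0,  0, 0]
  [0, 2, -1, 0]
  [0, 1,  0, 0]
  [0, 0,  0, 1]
x^2 - 2*x + 1

The characteristic polynomial is χ_A(x) = (x - 1)^4, so the eigenvalues are known. The minimal polynomial is
  m_A(x) = Π_λ (x − λ)^{k_λ}
where k_λ is the size of the *largest* Jordan block for λ (equivalently, the smallest k with (A − λI)^k v = 0 for every generalised eigenvector v of λ).

  λ = 1: largest Jordan block has size 2, contributing (x − 1)^2

So m_A(x) = (x - 1)^2 = x^2 - 2*x + 1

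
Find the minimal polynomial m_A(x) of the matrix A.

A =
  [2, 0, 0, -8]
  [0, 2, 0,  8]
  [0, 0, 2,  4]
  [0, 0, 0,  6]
x^2 - 8*x + 12

The characteristic polynomial is χ_A(x) = (x - 6)*(x - 2)^3, so the eigenvalues are known. The minimal polynomial is
  m_A(x) = Π_λ (x − λ)^{k_λ}
where k_λ is the size of the *largest* Jordan block for λ (equivalently, the smallest k with (A − λI)^k v = 0 for every generalised eigenvector v of λ).

  λ = 2: largest Jordan block has size 1, contributing (x − 2)
  λ = 6: largest Jordan block has size 1, contributing (x − 6)

So m_A(x) = (x - 6)*(x - 2) = x^2 - 8*x + 12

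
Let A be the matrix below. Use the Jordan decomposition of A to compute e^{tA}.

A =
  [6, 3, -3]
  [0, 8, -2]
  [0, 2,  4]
e^{tA} =
  [exp(6*t), 3*t*exp(6*t), -3*t*exp(6*t)]
  [0, 2*t*exp(6*t) + exp(6*t), -2*t*exp(6*t)]
  [0, 2*t*exp(6*t), -2*t*exp(6*t) + exp(6*t)]

Strategy: write A = P · J · P⁻¹ where J is a Jordan canonical form, so e^{tA} = P · e^{tJ} · P⁻¹, and e^{tJ} can be computed block-by-block.

A has Jordan form
J =
  [6, 1, 0]
  [0, 6, 0]
  [0, 0, 6]
(up to reordering of blocks).

Per-block formulas:
  For a 2×2 Jordan block J_2(6): exp(t · J_2(6)) = e^(6t)·(I + t·N), where N is the 2×2 nilpotent shift.
  For a 1×1 block at λ = 6: exp(t · [6]) = [e^(6t)].

After assembling e^{tJ} and conjugating by P, we get:

e^{tA} =
  [exp(6*t), 3*t*exp(6*t), -3*t*exp(6*t)]
  [0, 2*t*exp(6*t) + exp(6*t), -2*t*exp(6*t)]
  [0, 2*t*exp(6*t), -2*t*exp(6*t) + exp(6*t)]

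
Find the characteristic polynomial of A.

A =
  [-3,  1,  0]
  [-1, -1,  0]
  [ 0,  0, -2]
x^3 + 6*x^2 + 12*x + 8

Expanding det(x·I − A) (e.g. by cofactor expansion or by noting that A is similar to its Jordan form J, which has the same characteristic polynomial as A) gives
  χ_A(x) = x^3 + 6*x^2 + 12*x + 8
which factors as (x + 2)^3. The eigenvalues (with algebraic multiplicities) are λ = -2 with multiplicity 3.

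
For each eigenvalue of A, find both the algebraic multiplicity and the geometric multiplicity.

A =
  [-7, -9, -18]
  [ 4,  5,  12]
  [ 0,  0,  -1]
λ = -1: alg = 3, geom = 2

Step 1 — factor the characteristic polynomial to read off the algebraic multiplicities:
  χ_A(x) = (x + 1)^3

Step 2 — compute geometric multiplicities via the rank-nullity identity g(λ) = n − rank(A − λI):
  rank(A − (-1)·I) = 1, so dim ker(A − (-1)·I) = n − 1 = 2

Summary:
  λ = -1: algebraic multiplicity = 3, geometric multiplicity = 2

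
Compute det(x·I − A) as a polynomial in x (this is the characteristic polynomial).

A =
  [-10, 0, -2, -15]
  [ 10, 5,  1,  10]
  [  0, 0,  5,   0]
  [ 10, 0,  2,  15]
x^4 - 15*x^3 + 75*x^2 - 125*x

Expanding det(x·I − A) (e.g. by cofactor expansion or by noting that A is similar to its Jordan form J, which has the same characteristic polynomial as A) gives
  χ_A(x) = x^4 - 15*x^3 + 75*x^2 - 125*x
which factors as x*(x - 5)^3. The eigenvalues (with algebraic multiplicities) are λ = 0 with multiplicity 1, λ = 5 with multiplicity 3.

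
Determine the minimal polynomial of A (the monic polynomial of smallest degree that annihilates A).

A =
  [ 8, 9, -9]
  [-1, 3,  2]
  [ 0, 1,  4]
x^3 - 15*x^2 + 75*x - 125

The characteristic polynomial is χ_A(x) = (x - 5)^3, so the eigenvalues are known. The minimal polynomial is
  m_A(x) = Π_λ (x − λ)^{k_λ}
where k_λ is the size of the *largest* Jordan block for λ (equivalently, the smallest k with (A − λI)^k v = 0 for every generalised eigenvector v of λ).

  λ = 5: largest Jordan block has size 3, contributing (x − 5)^3

So m_A(x) = (x - 5)^3 = x^3 - 15*x^2 + 75*x - 125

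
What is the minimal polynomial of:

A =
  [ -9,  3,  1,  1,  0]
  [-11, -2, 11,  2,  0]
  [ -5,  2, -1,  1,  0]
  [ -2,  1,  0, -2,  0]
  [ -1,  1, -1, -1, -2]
x^4 + 14*x^3 + 69*x^2 + 140*x + 100

The characteristic polynomial is χ_A(x) = (x + 2)^3*(x + 5)^2, so the eigenvalues are known. The minimal polynomial is
  m_A(x) = Π_λ (x − λ)^{k_λ}
where k_λ is the size of the *largest* Jordan block for λ (equivalently, the smallest k with (A − λI)^k v = 0 for every generalised eigenvector v of λ).

  λ = -5: largest Jordan block has size 2, contributing (x + 5)^2
  λ = -2: largest Jordan block has size 2, contributing (x + 2)^2

So m_A(x) = (x + 2)^2*(x + 5)^2 = x^4 + 14*x^3 + 69*x^2 + 140*x + 100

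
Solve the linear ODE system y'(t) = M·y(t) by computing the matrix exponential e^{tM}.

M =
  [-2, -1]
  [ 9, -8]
e^{tM} =
  [3*t*exp(-5*t) + exp(-5*t), -t*exp(-5*t)]
  [9*t*exp(-5*t), -3*t*exp(-5*t) + exp(-5*t)]

Strategy: write M = P · J · P⁻¹ where J is a Jordan canonical form, so e^{tM} = P · e^{tJ} · P⁻¹, and e^{tJ} can be computed block-by-block.

M has Jordan form
J =
  [-5,  1]
  [ 0, -5]
(up to reordering of blocks).

Per-block formulas:
  For a 2×2 Jordan block J_2(-5): exp(t · J_2(-5)) = e^(-5t)·(I + t·N), where N is the 2×2 nilpotent shift.

After assembling e^{tJ} and conjugating by P, we get:

e^{tM} =
  [3*t*exp(-5*t) + exp(-5*t), -t*exp(-5*t)]
  [9*t*exp(-5*t), -3*t*exp(-5*t) + exp(-5*t)]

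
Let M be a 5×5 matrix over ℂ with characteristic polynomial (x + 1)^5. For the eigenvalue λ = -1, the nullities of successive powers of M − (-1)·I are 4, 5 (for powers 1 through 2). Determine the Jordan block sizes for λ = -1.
Block sizes for λ = -1: [2, 1, 1, 1]

From the dimensions of kernels of powers, the number of Jordan blocks of size at least j is d_j − d_{j−1} where d_j = dim ker(N^j) (with d_0 = 0). Computing the differences gives [4, 1].
The number of blocks of size exactly k is (#blocks of size ≥ k) − (#blocks of size ≥ k + 1), so the partition is: 3 block(s) of size 1, 1 block(s) of size 2.
In nonincreasing order the block sizes are [2, 1, 1, 1].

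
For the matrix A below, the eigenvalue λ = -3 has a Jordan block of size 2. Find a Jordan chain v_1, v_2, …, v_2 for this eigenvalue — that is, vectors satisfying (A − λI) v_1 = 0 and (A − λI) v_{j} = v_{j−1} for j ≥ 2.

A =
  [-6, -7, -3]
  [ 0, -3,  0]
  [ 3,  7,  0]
A Jordan chain for λ = -3 of length 2:
v_1 = (-3, 0, 3)ᵀ
v_2 = (1, 0, 0)ᵀ

Let N = A − (-3)·I. We want v_2 with N^2 v_2 = 0 but N^1 v_2 ≠ 0; then v_{j-1} := N · v_j for j = 2, …, 2.

Pick v_2 = (1, 0, 0)ᵀ.
Then v_1 = N · v_2 = (-3, 0, 3)ᵀ.

Sanity check: (A − (-3)·I) v_1 = (0, 0, 0)ᵀ = 0. ✓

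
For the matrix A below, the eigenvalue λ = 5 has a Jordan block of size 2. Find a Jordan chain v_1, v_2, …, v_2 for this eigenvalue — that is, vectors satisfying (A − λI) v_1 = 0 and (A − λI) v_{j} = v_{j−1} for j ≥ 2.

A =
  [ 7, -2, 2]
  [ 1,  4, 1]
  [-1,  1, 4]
A Jordan chain for λ = 5 of length 2:
v_1 = (2, 1, -1)ᵀ
v_2 = (1, 0, 0)ᵀ

Let N = A − (5)·I. We want v_2 with N^2 v_2 = 0 but N^1 v_2 ≠ 0; then v_{j-1} := N · v_j for j = 2, …, 2.

Pick v_2 = (1, 0, 0)ᵀ.
Then v_1 = N · v_2 = (2, 1, -1)ᵀ.

Sanity check: (A − (5)·I) v_1 = (0, 0, 0)ᵀ = 0. ✓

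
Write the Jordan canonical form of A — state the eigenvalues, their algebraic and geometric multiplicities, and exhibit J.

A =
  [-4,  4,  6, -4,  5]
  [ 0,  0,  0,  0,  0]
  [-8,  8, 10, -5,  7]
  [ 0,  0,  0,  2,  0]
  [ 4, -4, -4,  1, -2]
J_1(0) ⊕ J_1(0) ⊕ J_3(2)

The characteristic polynomial is
  det(x·I − A) = x^5 - 6*x^4 + 12*x^3 - 8*x^2 = x^2*(x - 2)^3

Eigenvalues and multiplicities (the geometric multiplicity of λ is n − rank(A − λI), which equals the number of Jordan blocks for λ):
  λ = 0: algebraic multiplicity = 2, geometric multiplicity = 2
  λ = 2: algebraic multiplicity = 3, geometric multiplicity = 1

Determining the block sizes for each eigenvalue:
  λ = 0: gm = am = 2, so every block has size 1 → block sizes [1, 1]
  λ = 2: one block (gm = 1), so the single block has size am = 3 → block sizes [3]

Assembling the blocks gives a Jordan form
J =
  [0, 0, 0, 0, 0]
  [0, 0, 0, 0, 0]
  [0, 0, 2, 1, 0]
  [0, 0, 0, 2, 1]
  [0, 0, 0, 0, 2]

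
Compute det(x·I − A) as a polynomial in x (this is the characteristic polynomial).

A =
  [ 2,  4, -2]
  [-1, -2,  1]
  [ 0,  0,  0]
x^3

Expanding det(x·I − A) (e.g. by cofactor expansion or by noting that A is similar to its Jordan form J, which has the same characteristic polynomial as A) gives
  χ_A(x) = x^3
which factors as x^3. The eigenvalues (with algebraic multiplicities) are λ = 0 with multiplicity 3.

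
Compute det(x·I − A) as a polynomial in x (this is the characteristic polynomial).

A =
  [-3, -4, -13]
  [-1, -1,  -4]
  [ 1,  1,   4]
x^3

Expanding det(x·I − A) (e.g. by cofactor expansion or by noting that A is similar to its Jordan form J, which has the same characteristic polynomial as A) gives
  χ_A(x) = x^3
which factors as x^3. The eigenvalues (with algebraic multiplicities) are λ = 0 with multiplicity 3.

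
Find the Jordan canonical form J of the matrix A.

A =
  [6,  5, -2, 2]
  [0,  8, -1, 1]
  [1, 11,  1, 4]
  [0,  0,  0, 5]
J_3(5) ⊕ J_1(5)

The characteristic polynomial is
  det(x·I − A) = x^4 - 20*x^3 + 150*x^2 - 500*x + 625 = (x - 5)^4

Eigenvalues and multiplicities (the geometric multiplicity of λ is n − rank(A − λI), which equals the number of Jordan blocks for λ):
  λ = 5: algebraic multiplicity = 4, geometric multiplicity = 2

Determining the block sizes for each eigenvalue:
  λ = 5: with am = 4 and gm = 2, the partition is not yet determined (e.g. several partitions of 4 into 2 parts exist). Let N = A − (5)·I. Computing rank(N^1) = 2, rank(N^2) = 1, rank(N^3) = 0; the number of blocks of size ≥ j is rank(N^{j−1}) − rank(N^j), giving [2, 1, 1]. So we have 1 block(s) of size 3, 1 block(s) of size 1 → block sizes [3, 1]

Assembling the blocks gives a Jordan form
J =
  [5, 1, 0, 0]
  [0, 5, 1, 0]
  [0, 0, 5, 0]
  [0, 0, 0, 5]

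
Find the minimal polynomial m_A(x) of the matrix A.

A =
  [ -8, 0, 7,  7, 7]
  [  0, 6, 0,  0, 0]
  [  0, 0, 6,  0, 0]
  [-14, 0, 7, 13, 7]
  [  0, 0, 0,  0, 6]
x^2 - 5*x - 6

The characteristic polynomial is χ_A(x) = (x - 6)^4*(x + 1), so the eigenvalues are known. The minimal polynomial is
  m_A(x) = Π_λ (x − λ)^{k_λ}
where k_λ is the size of the *largest* Jordan block for λ (equivalently, the smallest k with (A − λI)^k v = 0 for every generalised eigenvector v of λ).

  λ = -1: largest Jordan block has size 1, contributing (x + 1)
  λ = 6: largest Jordan block has size 1, contributing (x − 6)

So m_A(x) = (x - 6)*(x + 1) = x^2 - 5*x - 6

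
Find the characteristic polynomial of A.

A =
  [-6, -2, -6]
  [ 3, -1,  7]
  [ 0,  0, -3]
x^3 + 10*x^2 + 33*x + 36

Expanding det(x·I − A) (e.g. by cofactor expansion or by noting that A is similar to its Jordan form J, which has the same characteristic polynomial as A) gives
  χ_A(x) = x^3 + 10*x^2 + 33*x + 36
which factors as (x + 3)^2*(x + 4). The eigenvalues (with algebraic multiplicities) are λ = -4 with multiplicity 1, λ = -3 with multiplicity 2.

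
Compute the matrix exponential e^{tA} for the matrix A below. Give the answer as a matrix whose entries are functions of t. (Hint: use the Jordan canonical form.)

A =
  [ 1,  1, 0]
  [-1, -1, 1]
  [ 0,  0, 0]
e^{tA} =
  [t + 1, t, t^2/2]
  [-t, 1 - t, -t^2/2 + t]
  [0, 0, 1]

Strategy: write A = P · J · P⁻¹ where J is a Jordan canonical form, so e^{tA} = P · e^{tJ} · P⁻¹, and e^{tJ} can be computed block-by-block.

A has Jordan form
J =
  [0, 1, 0]
  [0, 0, 1]
  [0, 0, 0]
(up to reordering of blocks).

Per-block formulas:
  For a 3×3 Jordan block J_3(0): exp(t · J_3(0)) = e^(0t)·(I + t·N + (t^2/2)·N^2), where N is the 3×3 nilpotent shift.

After assembling e^{tJ} and conjugating by P, we get:

e^{tA} =
  [t + 1, t, t^2/2]
  [-t, 1 - t, -t^2/2 + t]
  [0, 0, 1]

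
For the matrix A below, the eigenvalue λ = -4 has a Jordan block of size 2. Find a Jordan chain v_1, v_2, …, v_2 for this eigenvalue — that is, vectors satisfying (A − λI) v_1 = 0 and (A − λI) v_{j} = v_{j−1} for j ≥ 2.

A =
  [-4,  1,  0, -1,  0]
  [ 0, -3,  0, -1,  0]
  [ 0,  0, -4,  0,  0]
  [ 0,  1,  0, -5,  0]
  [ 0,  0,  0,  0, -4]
A Jordan chain for λ = -4 of length 2:
v_1 = (1, 1, 0, 1, 0)ᵀ
v_2 = (0, 1, 0, 0, 0)ᵀ

Let N = A − (-4)·I. We want v_2 with N^2 v_2 = 0 but N^1 v_2 ≠ 0; then v_{j-1} := N · v_j for j = 2, …, 2.

Pick v_2 = (0, 1, 0, 0, 0)ᵀ.
Then v_1 = N · v_2 = (1, 1, 0, 1, 0)ᵀ.

Sanity check: (A − (-4)·I) v_1 = (0, 0, 0, 0, 0)ᵀ = 0. ✓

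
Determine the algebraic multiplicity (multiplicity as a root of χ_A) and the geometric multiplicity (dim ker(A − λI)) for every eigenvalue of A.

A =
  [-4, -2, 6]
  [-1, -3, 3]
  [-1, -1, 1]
λ = -2: alg = 3, geom = 2

Step 1 — factor the characteristic polynomial to read off the algebraic multiplicities:
  χ_A(x) = (x + 2)^3

Step 2 — compute geometric multiplicities via the rank-nullity identity g(λ) = n − rank(A − λI):
  rank(A − (-2)·I) = 1, so dim ker(A − (-2)·I) = n − 1 = 2

Summary:
  λ = -2: algebraic multiplicity = 3, geometric multiplicity = 2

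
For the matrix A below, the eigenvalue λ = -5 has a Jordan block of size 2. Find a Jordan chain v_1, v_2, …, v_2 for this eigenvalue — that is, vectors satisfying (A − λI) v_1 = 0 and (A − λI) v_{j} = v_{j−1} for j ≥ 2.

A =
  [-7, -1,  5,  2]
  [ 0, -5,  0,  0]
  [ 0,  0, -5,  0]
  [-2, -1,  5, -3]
A Jordan chain for λ = -5 of length 2:
v_1 = (-2, 0, 0, -2)ᵀ
v_2 = (1, 0, 0, 0)ᵀ

Let N = A − (-5)·I. We want v_2 with N^2 v_2 = 0 but N^1 v_2 ≠ 0; then v_{j-1} := N · v_j for j = 2, …, 2.

Pick v_2 = (1, 0, 0, 0)ᵀ.
Then v_1 = N · v_2 = (-2, 0, 0, -2)ᵀ.

Sanity check: (A − (-5)·I) v_1 = (0, 0, 0, 0)ᵀ = 0. ✓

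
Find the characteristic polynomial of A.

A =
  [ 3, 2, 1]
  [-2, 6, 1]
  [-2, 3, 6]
x^3 - 15*x^2 + 75*x - 125

Expanding det(x·I − A) (e.g. by cofactor expansion or by noting that A is similar to its Jordan form J, which has the same characteristic polynomial as A) gives
  χ_A(x) = x^3 - 15*x^2 + 75*x - 125
which factors as (x - 5)^3. The eigenvalues (with algebraic multiplicities) are λ = 5 with multiplicity 3.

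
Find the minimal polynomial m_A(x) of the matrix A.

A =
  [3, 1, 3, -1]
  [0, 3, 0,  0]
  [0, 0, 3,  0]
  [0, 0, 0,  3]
x^2 - 6*x + 9

The characteristic polynomial is χ_A(x) = (x - 3)^4, so the eigenvalues are known. The minimal polynomial is
  m_A(x) = Π_λ (x − λ)^{k_λ}
where k_λ is the size of the *largest* Jordan block for λ (equivalently, the smallest k with (A − λI)^k v = 0 for every generalised eigenvector v of λ).

  λ = 3: largest Jordan block has size 2, contributing (x − 3)^2

So m_A(x) = (x - 3)^2 = x^2 - 6*x + 9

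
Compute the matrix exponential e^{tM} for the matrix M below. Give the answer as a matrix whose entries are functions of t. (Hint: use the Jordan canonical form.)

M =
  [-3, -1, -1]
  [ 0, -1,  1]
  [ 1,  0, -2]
e^{tM} =
  [-t*exp(-2*t) + exp(-2*t), -t*exp(-2*t), -t*exp(-2*t)]
  [t^2*exp(-2*t)/2, t^2*exp(-2*t)/2 + t*exp(-2*t) + exp(-2*t), t^2*exp(-2*t)/2 + t*exp(-2*t)]
  [-t^2*exp(-2*t)/2 + t*exp(-2*t), -t^2*exp(-2*t)/2, -t^2*exp(-2*t)/2 + exp(-2*t)]

Strategy: write M = P · J · P⁻¹ where J is a Jordan canonical form, so e^{tM} = P · e^{tJ} · P⁻¹, and e^{tJ} can be computed block-by-block.

M has Jordan form
J =
  [-2,  1,  0]
  [ 0, -2,  1]
  [ 0,  0, -2]
(up to reordering of blocks).

Per-block formulas:
  For a 3×3 Jordan block J_3(-2): exp(t · J_3(-2)) = e^(-2t)·(I + t·N + (t^2/2)·N^2), where N is the 3×3 nilpotent shift.

After assembling e^{tJ} and conjugating by P, we get:

e^{tM} =
  [-t*exp(-2*t) + exp(-2*t), -t*exp(-2*t), -t*exp(-2*t)]
  [t^2*exp(-2*t)/2, t^2*exp(-2*t)/2 + t*exp(-2*t) + exp(-2*t), t^2*exp(-2*t)/2 + t*exp(-2*t)]
  [-t^2*exp(-2*t)/2 + t*exp(-2*t), -t^2*exp(-2*t)/2, -t^2*exp(-2*t)/2 + exp(-2*t)]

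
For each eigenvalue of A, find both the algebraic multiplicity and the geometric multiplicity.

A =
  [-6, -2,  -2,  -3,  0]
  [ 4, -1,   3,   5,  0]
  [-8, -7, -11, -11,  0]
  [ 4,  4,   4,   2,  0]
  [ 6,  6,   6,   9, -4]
λ = -4: alg = 5, geom = 3

Step 1 — factor the characteristic polynomial to read off the algebraic multiplicities:
  χ_A(x) = (x + 4)^5

Step 2 — compute geometric multiplicities via the rank-nullity identity g(λ) = n − rank(A − λI):
  rank(A − (-4)·I) = 2, so dim ker(A − (-4)·I) = n − 2 = 3

Summary:
  λ = -4: algebraic multiplicity = 5, geometric multiplicity = 3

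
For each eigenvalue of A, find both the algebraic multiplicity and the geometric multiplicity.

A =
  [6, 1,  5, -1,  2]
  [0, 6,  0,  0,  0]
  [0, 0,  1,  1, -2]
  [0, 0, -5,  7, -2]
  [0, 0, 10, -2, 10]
λ = 6: alg = 5, geom = 3

Step 1 — factor the characteristic polynomial to read off the algebraic multiplicities:
  χ_A(x) = (x - 6)^5

Step 2 — compute geometric multiplicities via the rank-nullity identity g(λ) = n − rank(A − λI):
  rank(A − (6)·I) = 2, so dim ker(A − (6)·I) = n − 2 = 3

Summary:
  λ = 6: algebraic multiplicity = 5, geometric multiplicity = 3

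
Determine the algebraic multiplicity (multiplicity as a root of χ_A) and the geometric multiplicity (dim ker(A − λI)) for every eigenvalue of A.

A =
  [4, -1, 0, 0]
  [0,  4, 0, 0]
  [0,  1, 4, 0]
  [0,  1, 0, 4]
λ = 4: alg = 4, geom = 3

Step 1 — factor the characteristic polynomial to read off the algebraic multiplicities:
  χ_A(x) = (x - 4)^4

Step 2 — compute geometric multiplicities via the rank-nullity identity g(λ) = n − rank(A − λI):
  rank(A − (4)·I) = 1, so dim ker(A − (4)·I) = n − 1 = 3

Summary:
  λ = 4: algebraic multiplicity = 4, geometric multiplicity = 3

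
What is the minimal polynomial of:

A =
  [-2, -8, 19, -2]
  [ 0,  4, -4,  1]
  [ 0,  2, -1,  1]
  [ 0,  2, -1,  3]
x^4 - 4*x^3 + 16*x - 16

The characteristic polynomial is χ_A(x) = (x - 2)^3*(x + 2), so the eigenvalues are known. The minimal polynomial is
  m_A(x) = Π_λ (x − λ)^{k_λ}
where k_λ is the size of the *largest* Jordan block for λ (equivalently, the smallest k with (A − λI)^k v = 0 for every generalised eigenvector v of λ).

  λ = -2: largest Jordan block has size 1, contributing (x + 2)
  λ = 2: largest Jordan block has size 3, contributing (x − 2)^3

So m_A(x) = (x - 2)^3*(x + 2) = x^4 - 4*x^3 + 16*x - 16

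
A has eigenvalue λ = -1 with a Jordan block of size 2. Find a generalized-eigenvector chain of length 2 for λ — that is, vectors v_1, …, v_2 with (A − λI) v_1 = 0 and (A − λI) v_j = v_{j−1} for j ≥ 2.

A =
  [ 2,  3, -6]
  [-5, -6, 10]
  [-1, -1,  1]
A Jordan chain for λ = -1 of length 2:
v_1 = (3, -5, -1)ᵀ
v_2 = (1, 0, 0)ᵀ

Let N = A − (-1)·I. We want v_2 with N^2 v_2 = 0 but N^1 v_2 ≠ 0; then v_{j-1} := N · v_j for j = 2, …, 2.

Pick v_2 = (1, 0, 0)ᵀ.
Then v_1 = N · v_2 = (3, -5, -1)ᵀ.

Sanity check: (A − (-1)·I) v_1 = (0, 0, 0)ᵀ = 0. ✓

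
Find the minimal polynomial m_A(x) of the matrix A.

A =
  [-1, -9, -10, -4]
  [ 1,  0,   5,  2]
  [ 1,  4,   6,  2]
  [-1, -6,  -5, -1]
x^3 - 3*x^2 + 3*x - 1

The characteristic polynomial is χ_A(x) = (x - 1)^4, so the eigenvalues are known. The minimal polynomial is
  m_A(x) = Π_λ (x − λ)^{k_λ}
where k_λ is the size of the *largest* Jordan block for λ (equivalently, the smallest k with (A − λI)^k v = 0 for every generalised eigenvector v of λ).

  λ = 1: largest Jordan block has size 3, contributing (x − 1)^3

So m_A(x) = (x - 1)^3 = x^3 - 3*x^2 + 3*x - 1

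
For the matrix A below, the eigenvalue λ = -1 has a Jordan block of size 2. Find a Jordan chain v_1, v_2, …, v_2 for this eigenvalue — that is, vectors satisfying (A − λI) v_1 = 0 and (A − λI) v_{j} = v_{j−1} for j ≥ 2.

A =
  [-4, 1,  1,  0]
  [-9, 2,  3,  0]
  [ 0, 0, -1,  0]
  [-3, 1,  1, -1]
A Jordan chain for λ = -1 of length 2:
v_1 = (-3, -9, 0, -3)ᵀ
v_2 = (1, 0, 0, 0)ᵀ

Let N = A − (-1)·I. We want v_2 with N^2 v_2 = 0 but N^1 v_2 ≠ 0; then v_{j-1} := N · v_j for j = 2, …, 2.

Pick v_2 = (1, 0, 0, 0)ᵀ.
Then v_1 = N · v_2 = (-3, -9, 0, -3)ᵀ.

Sanity check: (A − (-1)·I) v_1 = (0, 0, 0, 0)ᵀ = 0. ✓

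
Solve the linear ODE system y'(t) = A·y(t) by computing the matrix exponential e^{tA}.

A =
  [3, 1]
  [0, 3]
e^{tA} =
  [exp(3*t), t*exp(3*t)]
  [0, exp(3*t)]

Strategy: write A = P · J · P⁻¹ where J is a Jordan canonical form, so e^{tA} = P · e^{tJ} · P⁻¹, and e^{tJ} can be computed block-by-block.

A has Jordan form
J =
  [3, 1]
  [0, 3]
(up to reordering of blocks).

Per-block formulas:
  For a 2×2 Jordan block J_2(3): exp(t · J_2(3)) = e^(3t)·(I + t·N), where N is the 2×2 nilpotent shift.

After assembling e^{tJ} and conjugating by P, we get:

e^{tA} =
  [exp(3*t), t*exp(3*t)]
  [0, exp(3*t)]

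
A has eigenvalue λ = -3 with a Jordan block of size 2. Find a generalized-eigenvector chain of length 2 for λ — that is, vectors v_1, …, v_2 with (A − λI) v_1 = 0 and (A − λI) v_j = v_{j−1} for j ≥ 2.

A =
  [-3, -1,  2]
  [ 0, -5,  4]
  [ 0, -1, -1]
A Jordan chain for λ = -3 of length 2:
v_1 = (-1, -2, -1)ᵀ
v_2 = (0, 1, 0)ᵀ

Let N = A − (-3)·I. We want v_2 with N^2 v_2 = 0 but N^1 v_2 ≠ 0; then v_{j-1} := N · v_j for j = 2, …, 2.

Pick v_2 = (0, 1, 0)ᵀ.
Then v_1 = N · v_2 = (-1, -2, -1)ᵀ.

Sanity check: (A − (-3)·I) v_1 = (0, 0, 0)ᵀ = 0. ✓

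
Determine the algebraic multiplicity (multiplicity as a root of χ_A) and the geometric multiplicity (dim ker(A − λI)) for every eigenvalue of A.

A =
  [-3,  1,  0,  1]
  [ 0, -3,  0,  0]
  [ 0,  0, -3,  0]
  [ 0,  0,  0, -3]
λ = -3: alg = 4, geom = 3

Step 1 — factor the characteristic polynomial to read off the algebraic multiplicities:
  χ_A(x) = (x + 3)^4

Step 2 — compute geometric multiplicities via the rank-nullity identity g(λ) = n − rank(A − λI):
  rank(A − (-3)·I) = 1, so dim ker(A − (-3)·I) = n − 1 = 3

Summary:
  λ = -3: algebraic multiplicity = 4, geometric multiplicity = 3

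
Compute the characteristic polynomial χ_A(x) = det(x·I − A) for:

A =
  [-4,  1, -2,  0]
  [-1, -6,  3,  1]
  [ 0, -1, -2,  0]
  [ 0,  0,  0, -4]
x^4 + 16*x^3 + 96*x^2 + 256*x + 256

Expanding det(x·I − A) (e.g. by cofactor expansion or by noting that A is similar to its Jordan form J, which has the same characteristic polynomial as A) gives
  χ_A(x) = x^4 + 16*x^3 + 96*x^2 + 256*x + 256
which factors as (x + 4)^4. The eigenvalues (with algebraic multiplicities) are λ = -4 with multiplicity 4.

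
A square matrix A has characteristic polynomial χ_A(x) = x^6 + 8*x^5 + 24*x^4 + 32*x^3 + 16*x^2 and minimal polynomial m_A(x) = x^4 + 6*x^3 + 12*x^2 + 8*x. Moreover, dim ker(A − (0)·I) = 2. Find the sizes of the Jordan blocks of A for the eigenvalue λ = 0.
Block sizes for λ = 0: [1, 1]

Step 1 — from the characteristic polynomial, algebraic multiplicity of λ = 0 is 2. From dim ker(A − (0)·I) = 2, there are exactly 2 Jordan blocks for λ = 0.
Step 2 — from the minimal polynomial, the factor (x − 0) tells us the largest block for λ = 0 has size 1.
Step 3 — with total size 2, 2 blocks, and largest block 1, the block sizes (in nonincreasing order) are [1, 1].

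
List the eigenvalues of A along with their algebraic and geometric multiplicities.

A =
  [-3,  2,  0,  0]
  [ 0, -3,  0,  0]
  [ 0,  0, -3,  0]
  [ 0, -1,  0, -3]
λ = -3: alg = 4, geom = 3

Step 1 — factor the characteristic polynomial to read off the algebraic multiplicities:
  χ_A(x) = (x + 3)^4

Step 2 — compute geometric multiplicities via the rank-nullity identity g(λ) = n − rank(A − λI):
  rank(A − (-3)·I) = 1, so dim ker(A − (-3)·I) = n − 1 = 3

Summary:
  λ = -3: algebraic multiplicity = 4, geometric multiplicity = 3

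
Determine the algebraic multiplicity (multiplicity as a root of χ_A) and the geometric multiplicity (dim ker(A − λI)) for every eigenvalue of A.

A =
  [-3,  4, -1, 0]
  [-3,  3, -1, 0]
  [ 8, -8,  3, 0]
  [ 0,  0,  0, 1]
λ = 1: alg = 4, geom = 2

Step 1 — factor the characteristic polynomial to read off the algebraic multiplicities:
  χ_A(x) = (x - 1)^4

Step 2 — compute geometric multiplicities via the rank-nullity identity g(λ) = n − rank(A − λI):
  rank(A − (1)·I) = 2, so dim ker(A − (1)·I) = n − 2 = 2

Summary:
  λ = 1: algebraic multiplicity = 4, geometric multiplicity = 2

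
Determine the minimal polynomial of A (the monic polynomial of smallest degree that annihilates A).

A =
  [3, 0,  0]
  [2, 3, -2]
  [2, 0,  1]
x^2 - 4*x + 3

The characteristic polynomial is χ_A(x) = (x - 3)^2*(x - 1), so the eigenvalues are known. The minimal polynomial is
  m_A(x) = Π_λ (x − λ)^{k_λ}
where k_λ is the size of the *largest* Jordan block for λ (equivalently, the smallest k with (A − λI)^k v = 0 for every generalised eigenvector v of λ).

  λ = 1: largest Jordan block has size 1, contributing (x − 1)
  λ = 3: largest Jordan block has size 1, contributing (x − 3)

So m_A(x) = (x - 3)*(x - 1) = x^2 - 4*x + 3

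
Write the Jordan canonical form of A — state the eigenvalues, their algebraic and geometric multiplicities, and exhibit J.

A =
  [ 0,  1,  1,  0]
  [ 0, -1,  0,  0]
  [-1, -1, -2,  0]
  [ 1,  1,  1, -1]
J_2(-1) ⊕ J_1(-1) ⊕ J_1(-1)

The characteristic polynomial is
  det(x·I − A) = x^4 + 4*x^3 + 6*x^2 + 4*x + 1 = (x + 1)^4

Eigenvalues and multiplicities (the geometric multiplicity of λ is n − rank(A − λI), which equals the number of Jordan blocks for λ):
  λ = -1: algebraic multiplicity = 4, geometric multiplicity = 3

Determining the block sizes for each eigenvalue:
  λ = -1: 3 blocks summing to 4 forces exactly one block of size 2 and the rest size 1 → block sizes [2, 1, 1]

Assembling the blocks gives a Jordan form
J =
  [-1,  1,  0,  0]
  [ 0, -1,  0,  0]
  [ 0,  0, -1,  0]
  [ 0,  0,  0, -1]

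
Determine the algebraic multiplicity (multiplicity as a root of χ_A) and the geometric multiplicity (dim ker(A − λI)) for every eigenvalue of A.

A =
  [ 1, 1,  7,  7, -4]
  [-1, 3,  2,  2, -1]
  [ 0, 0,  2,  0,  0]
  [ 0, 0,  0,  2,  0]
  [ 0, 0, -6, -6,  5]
λ = 2: alg = 4, geom = 2; λ = 5: alg = 1, geom = 1

Step 1 — factor the characteristic polynomial to read off the algebraic multiplicities:
  χ_A(x) = (x - 5)*(x - 2)^4

Step 2 — compute geometric multiplicities via the rank-nullity identity g(λ) = n − rank(A − λI):
  rank(A − (2)·I) = 3, so dim ker(A − (2)·I) = n − 3 = 2
  rank(A − (5)·I) = 4, so dim ker(A − (5)·I) = n − 4 = 1

Summary:
  λ = 2: algebraic multiplicity = 4, geometric multiplicity = 2
  λ = 5: algebraic multiplicity = 1, geometric multiplicity = 1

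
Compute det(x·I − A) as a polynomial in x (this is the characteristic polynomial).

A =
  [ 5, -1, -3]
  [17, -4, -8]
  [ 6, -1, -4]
x^3 + 3*x^2 + 3*x + 1

Expanding det(x·I − A) (e.g. by cofactor expansion or by noting that A is similar to its Jordan form J, which has the same characteristic polynomial as A) gives
  χ_A(x) = x^3 + 3*x^2 + 3*x + 1
which factors as (x + 1)^3. The eigenvalues (with algebraic multiplicities) are λ = -1 with multiplicity 3.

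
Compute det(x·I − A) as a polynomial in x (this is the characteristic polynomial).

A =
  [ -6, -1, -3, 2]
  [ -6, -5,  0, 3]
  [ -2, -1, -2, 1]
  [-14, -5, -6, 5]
x^4 + 8*x^3 + 24*x^2 + 32*x + 16

Expanding det(x·I − A) (e.g. by cofactor expansion or by noting that A is similar to its Jordan form J, which has the same characteristic polynomial as A) gives
  χ_A(x) = x^4 + 8*x^3 + 24*x^2 + 32*x + 16
which factors as (x + 2)^4. The eigenvalues (with algebraic multiplicities) are λ = -2 with multiplicity 4.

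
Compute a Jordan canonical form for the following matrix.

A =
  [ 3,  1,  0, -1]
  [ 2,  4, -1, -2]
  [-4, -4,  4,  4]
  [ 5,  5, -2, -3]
J_3(2) ⊕ J_1(2)

The characteristic polynomial is
  det(x·I − A) = x^4 - 8*x^3 + 24*x^2 - 32*x + 16 = (x - 2)^4

Eigenvalues and multiplicities (the geometric multiplicity of λ is n − rank(A − λI), which equals the number of Jordan blocks for λ):
  λ = 2: algebraic multiplicity = 4, geometric multiplicity = 2

Determining the block sizes for each eigenvalue:
  λ = 2: with am = 4 and gm = 2, the partition is not yet determined (e.g. several partitions of 4 into 2 parts exist). Let N = A − (2)·I. Computing rank(N^1) = 2, rank(N^2) = 1, rank(N^3) = 0; the number of blocks of size ≥ j is rank(N^{j−1}) − rank(N^j), giving [2, 1, 1]. So we have 1 block(s) of size 3, 1 block(s) of size 1 → block sizes [3, 1]

Assembling the blocks gives a Jordan form
J =
  [2, 1, 0, 0]
  [0, 2, 1, 0]
  [0, 0, 2, 0]
  [0, 0, 0, 2]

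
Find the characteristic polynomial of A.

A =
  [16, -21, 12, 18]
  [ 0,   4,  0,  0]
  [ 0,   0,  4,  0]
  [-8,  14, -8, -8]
x^4 - 16*x^3 + 96*x^2 - 256*x + 256

Expanding det(x·I − A) (e.g. by cofactor expansion or by noting that A is similar to its Jordan form J, which has the same characteristic polynomial as A) gives
  χ_A(x) = x^4 - 16*x^3 + 96*x^2 - 256*x + 256
which factors as (x - 4)^4. The eigenvalues (with algebraic multiplicities) are λ = 4 with multiplicity 4.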